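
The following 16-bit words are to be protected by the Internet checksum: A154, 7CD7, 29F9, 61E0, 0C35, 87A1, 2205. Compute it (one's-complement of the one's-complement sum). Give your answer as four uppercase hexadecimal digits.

One's-complement addition (fold any carry out of bit 15 back into bit 0):
  0xA154 + 0x7CD7 = 0x11E2B → wrap carry → 0x1E2C
  0x1E2C + 0x29F9 = 0x04825
  0x4825 + 0x61E0 = 0x0AA05
  0xAA05 + 0x0C35 = 0x0B63A
  0xB63A + 0x87A1 = 0x13DDB → wrap carry → 0x3DDC
  0x3DDC + 0x2205 = 0x05FE1
One's-complement sum = 0x5FE1.
Checksum = ~0x5FE1 & 0xFFFF = 0xA01E.

A01E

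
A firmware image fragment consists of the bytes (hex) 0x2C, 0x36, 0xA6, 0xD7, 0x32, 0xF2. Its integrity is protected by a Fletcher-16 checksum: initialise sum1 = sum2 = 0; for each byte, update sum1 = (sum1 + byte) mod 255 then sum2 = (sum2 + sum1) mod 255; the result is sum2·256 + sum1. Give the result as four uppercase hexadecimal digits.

9106

Running sums (mod 255):
  after byte 0 (0x2C): sum1=44, sum2=44
  after byte 1 (0x36): sum1=98, sum2=142
  after byte 2 (0xA6): sum1=9, sum2=151
  after byte 3 (0xD7): sum1=224, sum2=120
  after byte 4 (0x32): sum1=19, sum2=139
  after byte 5 (0xF2): sum1=6, sum2=145
Checksum = sum2·256 + sum1 = 145·256 + 6 = 37126 = 0x9106.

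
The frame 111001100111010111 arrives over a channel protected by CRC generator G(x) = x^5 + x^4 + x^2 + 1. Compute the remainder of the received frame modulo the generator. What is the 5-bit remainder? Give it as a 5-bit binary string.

00000

Modulo-2 division of 111001100111010111 by 110101:
  pos 0: 111001 XOR 110101 = 001100
  pos 2: 110010 XOR 110101 = 000111
  pos 5: 111011 XOR 110101 = 001110
  pos 7: 111010 XOR 110101 = 001111
  pos 9: 111110 XOR 110101 = 001011
  pos 11: 101111 XOR 110101 = 011010
  pos 12: 110101 XOR 110101 = 000000
Remainder = 00000 (zero — the frame passes the CRC check).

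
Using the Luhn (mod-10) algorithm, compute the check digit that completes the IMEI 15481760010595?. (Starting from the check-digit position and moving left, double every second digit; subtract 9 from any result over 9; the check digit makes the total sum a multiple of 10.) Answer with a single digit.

Partial digits right→left: 5 9 5 0 1 0 0 6 7 1 8 4 5 1
Double every second digit counting from the check-digit position (so the 1st, 3rd, 5th, ... of the partial from the right).
  doubled (with −9 where >9): 1 1 2 0 5 7 1 → sum 17
  kept as-is: 9 0 0 6 1 4 1 → sum 21
Total = 17 + 21 = 38.
Check digit = (10 − (38 mod 10)) mod 10 = 2.

2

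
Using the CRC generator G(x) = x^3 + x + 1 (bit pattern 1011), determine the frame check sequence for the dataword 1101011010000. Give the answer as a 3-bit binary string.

010

Append 3 zeros: 1101011010000000. Divide by 1011 (XOR where the leading bit is 1):
  pos 0: 1101 XOR 1011 = 0110
  pos 1: 1100 XOR 1011 = 0111
  pos 2: 1111 XOR 1011 = 0100
  pos 3: 1001 XOR 1011 = 0010
  pos 5: 1001 XOR 1011 = 0010
  pos 7: 1000 XOR 1011 = 0011
  pos 9: 1100 XOR 1011 = 0111
  pos 10: 1110 XOR 1011 = 0101
  pos 11: 1010 XOR 1011 = 0001
Remainder (last 3 bits) = 010. This is the CRC / FCS.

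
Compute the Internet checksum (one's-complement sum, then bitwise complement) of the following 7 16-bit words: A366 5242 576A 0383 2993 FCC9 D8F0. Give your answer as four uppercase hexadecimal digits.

B01B

One's-complement addition (fold any carry out of bit 15 back into bit 0):
  0xA366 + 0x5242 = 0x0F5A8
  0xF5A8 + 0x576A = 0x14D12 → wrap carry → 0x4D13
  0x4D13 + 0x0383 = 0x05096
  0x5096 + 0x2993 = 0x07A29
  0x7A29 + 0xFCC9 = 0x176F2 → wrap carry → 0x76F3
  0x76F3 + 0xD8F0 = 0x14FE3 → wrap carry → 0x4FE4
One's-complement sum = 0x4FE4.
Checksum = ~0x4FE4 & 0xFFFF = 0xB01B.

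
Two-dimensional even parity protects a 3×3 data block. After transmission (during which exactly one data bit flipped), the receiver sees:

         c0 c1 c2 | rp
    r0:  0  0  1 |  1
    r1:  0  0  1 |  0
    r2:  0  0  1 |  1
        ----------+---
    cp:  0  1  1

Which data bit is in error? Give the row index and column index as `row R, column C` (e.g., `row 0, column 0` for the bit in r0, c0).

row 1, column 1

Recompute each row's even parity and compare to rp:
  r0: data parity 1, sent rp 1 → ok
  r1: data parity 1, sent rp 0 → mismatch
  r2: data parity 1, sent rp 1 → ok
Recompute each column's even parity and compare to cp:
  c0: data parity 0, sent cp 0 → ok
  c1: data parity 0, sent cp 1 → mismatch
  c2: data parity 1, sent cp 1 → ok
Exactly one row (r1) and one column (c1) fail → the flipped bit is at their intersection.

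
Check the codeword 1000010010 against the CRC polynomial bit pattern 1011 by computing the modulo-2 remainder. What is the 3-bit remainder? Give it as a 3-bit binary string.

000

Modulo-2 division of 1000010010 by 1011:
  pos 0: 1000 XOR 1011 = 0011
  pos 2: 1101 XOR 1011 = 0110
  pos 3: 1100 XOR 1011 = 0111
  pos 4: 1110 XOR 1011 = 0101
  pos 5: 1011 XOR 1011 = 0000
Remainder = 000 (zero — the frame passes the CRC check).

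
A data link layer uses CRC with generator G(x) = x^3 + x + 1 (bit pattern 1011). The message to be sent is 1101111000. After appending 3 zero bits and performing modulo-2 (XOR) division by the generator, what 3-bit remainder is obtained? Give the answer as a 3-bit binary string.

Append 3 zeros: 1101111000000. Divide by 1011 (XOR where the leading bit is 1):
  pos 0: 1101 XOR 1011 = 0110
  pos 1: 1101 XOR 1011 = 0110
  pos 2: 1101 XOR 1011 = 0110
  pos 3: 1101 XOR 1011 = 0110
  pos 4: 1100 XOR 1011 = 0111
  pos 5: 1110 XOR 1011 = 0101
  pos 6: 1010 XOR 1011 = 0001
  pos 9: 1000 XOR 1011 = 0011
Remainder (last 3 bits) = 011. This is the CRC / FCS.

011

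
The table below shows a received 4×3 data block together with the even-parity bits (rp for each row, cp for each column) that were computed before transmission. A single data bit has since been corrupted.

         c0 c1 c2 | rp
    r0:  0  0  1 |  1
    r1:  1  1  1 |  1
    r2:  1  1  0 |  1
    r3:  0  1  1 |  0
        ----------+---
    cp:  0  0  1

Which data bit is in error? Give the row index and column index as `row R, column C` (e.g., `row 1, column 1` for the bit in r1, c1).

row 2, column 1

Recompute each row's even parity and compare to rp:
  r0: data parity 1, sent rp 1 → ok
  r1: data parity 1, sent rp 1 → ok
  r2: data parity 0, sent rp 1 → mismatch
  r3: data parity 0, sent rp 0 → ok
Recompute each column's even parity and compare to cp:
  c0: data parity 0, sent cp 0 → ok
  c1: data parity 1, sent cp 0 → mismatch
  c2: data parity 1, sent cp 1 → ok
Exactly one row (r2) and one column (c1) fail → the flipped bit is at their intersection.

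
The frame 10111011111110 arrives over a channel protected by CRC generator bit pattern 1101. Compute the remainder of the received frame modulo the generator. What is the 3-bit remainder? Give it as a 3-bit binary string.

Modulo-2 division of 10111011111110 by 1101:
  pos 0: 1011 XOR 1101 = 0110
  pos 1: 1101 XOR 1101 = 0000
  pos 6: 1111 XOR 1101 = 0010
  pos 8: 1011 XOR 1101 = 0110
  pos 9: 1101 XOR 1101 = 0000
Remainder = 000 (zero — the frame passes the CRC check).

000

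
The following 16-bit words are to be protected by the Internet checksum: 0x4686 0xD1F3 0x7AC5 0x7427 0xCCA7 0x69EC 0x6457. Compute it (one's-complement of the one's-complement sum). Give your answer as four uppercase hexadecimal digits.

5DAD

One's-complement addition (fold any carry out of bit 15 back into bit 0):
  0x4686 + 0xD1F3 = 0x11879 → wrap carry → 0x187A
  0x187A + 0x7AC5 = 0x0933F
  0x933F + 0x7427 = 0x10766 → wrap carry → 0x0767
  0x0767 + 0xCCA7 = 0x0D40E
  0xD40E + 0x69EC = 0x13DFA → wrap carry → 0x3DFB
  0x3DFB + 0x6457 = 0x0A252
One's-complement sum = 0xA252.
Checksum = ~0xA252 & 0xFFFF = 0x5DAD.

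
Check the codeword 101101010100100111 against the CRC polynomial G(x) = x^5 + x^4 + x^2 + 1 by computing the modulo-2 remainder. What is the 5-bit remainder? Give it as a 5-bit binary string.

00000

Modulo-2 division of 101101010100100111 by 110101:
  pos 0: 101101 XOR 110101 = 011000
  pos 1: 110000 XOR 110101 = 000101
  pos 4: 101101 XOR 110101 = 011000
  pos 5: 110000 XOR 110101 = 000101
  pos 8: 101010 XOR 110101 = 011111
  pos 9: 111110 XOR 110101 = 001011
  pos 11: 101111 XOR 110101 = 011010
  pos 12: 110101 XOR 110101 = 000000
Remainder = 00000 (zero — the frame passes the CRC check).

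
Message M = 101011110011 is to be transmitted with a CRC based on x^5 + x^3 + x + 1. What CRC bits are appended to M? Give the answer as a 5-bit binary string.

Append 5 zeros: 10101111001100000. Divide by 101011 (XOR where the leading bit is 1):
  pos 0: 101011 XOR 101011 = 000000
  pos 6: 110011 XOR 101011 = 011000
  pos 7: 110000 XOR 101011 = 011011
  pos 8: 110110 XOR 101011 = 011101
  pos 9: 111010 XOR 101011 = 010001
  pos 10: 100010 XOR 101011 = 001001
Remainder (last 5 bits) = 10010. This is the CRC / FCS.

10010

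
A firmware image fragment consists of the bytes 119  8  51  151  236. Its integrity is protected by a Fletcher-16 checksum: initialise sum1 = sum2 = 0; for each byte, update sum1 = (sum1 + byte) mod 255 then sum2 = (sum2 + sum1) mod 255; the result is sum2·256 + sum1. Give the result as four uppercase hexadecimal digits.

Running sums (mod 255):
  after byte 0 (119): sum1=119, sum2=119
  after byte 1 (8): sum1=127, sum2=246
  after byte 2 (51): sum1=178, sum2=169
  after byte 3 (151): sum1=74, sum2=243
  after byte 4 (236): sum1=55, sum2=43
Checksum = sum2·256 + sum1 = 43·256 + 55 = 11063 = 0x2B37.

2B37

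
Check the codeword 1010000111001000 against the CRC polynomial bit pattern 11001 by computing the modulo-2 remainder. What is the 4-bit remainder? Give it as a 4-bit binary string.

1001

Modulo-2 division of 1010000111001000 by 11001:
  pos 0: 10100 XOR 11001 = 01101
  pos 1: 11010 XOR 11001 = 00011
  pos 4: 11011 XOR 11001 = 00010
  pos 7: 10100 XOR 11001 = 01101
  pos 8: 11011 XOR 11001 = 00010
  pos 11: 10000 XOR 11001 = 01001
Remainder = 1001 (nonzero — an error is detected).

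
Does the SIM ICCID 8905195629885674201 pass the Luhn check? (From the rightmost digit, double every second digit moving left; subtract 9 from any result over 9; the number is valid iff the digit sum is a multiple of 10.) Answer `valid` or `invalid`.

invalid

From the right, keep odd positions and double even positions (subtract 9 from any doubled value over 9):
  doubled (positions 2,4,...): 0 8 3 7 9 3 9 1 9 → sum 49
  kept (positions 1,3,...): 1 2 7 5 8 2 5 1 0 8 → sum 39
Total = 88.
88 mod 10 = 8, so the number is invalid.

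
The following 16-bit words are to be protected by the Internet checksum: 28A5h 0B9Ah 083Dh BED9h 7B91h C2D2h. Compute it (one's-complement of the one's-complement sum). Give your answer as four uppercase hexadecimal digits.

One's-complement addition (fold any carry out of bit 15 back into bit 0):
  0x28A5 + 0x0B9A = 0x0343F
  0x343F + 0x083D = 0x03C7C
  0x3C7C + 0xBED9 = 0x0FB55
  0xFB55 + 0x7B91 = 0x176E6 → wrap carry → 0x76E7
  0x76E7 + 0xC2D2 = 0x139B9 → wrap carry → 0x39BA
One's-complement sum = 0x39BA.
Checksum = ~0x39BA & 0xFFFF = 0xC645.

C645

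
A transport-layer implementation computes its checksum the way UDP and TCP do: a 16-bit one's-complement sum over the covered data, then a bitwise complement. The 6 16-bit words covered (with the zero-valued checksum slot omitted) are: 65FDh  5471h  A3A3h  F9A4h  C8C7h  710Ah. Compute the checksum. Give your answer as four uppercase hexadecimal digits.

One's-complement addition (fold any carry out of bit 15 back into bit 0):
  0x65FD + 0x5471 = 0x0BA6E
  0xBA6E + 0xA3A3 = 0x15E11 → wrap carry → 0x5E12
  0x5E12 + 0xF9A4 = 0x157B6 → wrap carry → 0x57B7
  0x57B7 + 0xC8C7 = 0x1207E → wrap carry → 0x207F
  0x207F + 0x710A = 0x09189
One's-complement sum = 0x9189.
Checksum = ~0x9189 & 0xFFFF = 0x6E76.

6E76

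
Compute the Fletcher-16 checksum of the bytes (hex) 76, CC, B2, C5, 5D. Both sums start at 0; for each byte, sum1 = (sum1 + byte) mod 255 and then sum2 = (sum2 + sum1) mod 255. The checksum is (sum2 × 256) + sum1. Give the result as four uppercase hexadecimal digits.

Running sums (mod 255):
  after byte 0 (76): sum1=118, sum2=118
  after byte 1 (CC): sum1=67, sum2=185
  after byte 2 (B2): sum1=245, sum2=175
  after byte 3 (C5): sum1=187, sum2=107
  after byte 4 (5D): sum1=25, sum2=132
Checksum = sum2·256 + sum1 = 132·256 + 25 = 33817 = 0x8419.

8419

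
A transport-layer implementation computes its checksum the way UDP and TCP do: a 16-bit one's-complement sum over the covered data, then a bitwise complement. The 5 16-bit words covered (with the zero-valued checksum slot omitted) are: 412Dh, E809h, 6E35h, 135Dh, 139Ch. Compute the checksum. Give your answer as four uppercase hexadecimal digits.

One's-complement addition (fold any carry out of bit 15 back into bit 0):
  0x412D + 0xE809 = 0x12936 → wrap carry → 0x2937
  0x2937 + 0x6E35 = 0x0976C
  0x976C + 0x135D = 0x0AAC9
  0xAAC9 + 0x139C = 0x0BE65
One's-complement sum = 0xBE65.
Checksum = ~0xBE65 & 0xFFFF = 0x419A.

419A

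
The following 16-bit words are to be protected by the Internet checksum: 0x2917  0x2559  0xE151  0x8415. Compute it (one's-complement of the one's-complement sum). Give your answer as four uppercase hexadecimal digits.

One's-complement addition (fold any carry out of bit 15 back into bit 0):
  0x2917 + 0x2559 = 0x04E70
  0x4E70 + 0xE151 = 0x12FC1 → wrap carry → 0x2FC2
  0x2FC2 + 0x8415 = 0x0B3D7
One's-complement sum = 0xB3D7.
Checksum = ~0xB3D7 & 0xFFFF = 0x4C28.

4C28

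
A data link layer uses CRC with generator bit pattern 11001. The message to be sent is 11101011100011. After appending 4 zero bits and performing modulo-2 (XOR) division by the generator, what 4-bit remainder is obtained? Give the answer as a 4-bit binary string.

Append 4 zeros: 111010111000110000. Divide by 11001 (XOR where the leading bit is 1):
  pos 0: 11101 XOR 11001 = 00100
  pos 2: 10001 XOR 11001 = 01000
  pos 3: 10001 XOR 11001 = 01000
  pos 4: 10001 XOR 11001 = 01000
  pos 5: 10000 XOR 11001 = 01001
  pos 6: 10010 XOR 11001 = 01011
  pos 7: 10110 XOR 11001 = 01111
  pos 8: 11111 XOR 11001 = 00110
  pos 10: 11010 XOR 11001 = 00011
  pos 13: 11000 XOR 11001 = 00001
Remainder (last 4 bits) = 0001. This is the CRC / FCS.

0001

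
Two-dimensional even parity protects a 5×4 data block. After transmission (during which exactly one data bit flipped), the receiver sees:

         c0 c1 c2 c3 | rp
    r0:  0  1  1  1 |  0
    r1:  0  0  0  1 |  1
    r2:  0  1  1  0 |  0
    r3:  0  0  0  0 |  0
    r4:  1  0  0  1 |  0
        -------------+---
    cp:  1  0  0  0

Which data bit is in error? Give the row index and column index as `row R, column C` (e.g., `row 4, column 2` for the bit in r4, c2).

row 0, column 3

Recompute each row's even parity and compare to rp:
  r0: data parity 1, sent rp 0 → mismatch
  r1: data parity 1, sent rp 1 → ok
  r2: data parity 0, sent rp 0 → ok
  r3: data parity 0, sent rp 0 → ok
  r4: data parity 0, sent rp 0 → ok
Recompute each column's even parity and compare to cp:
  c0: data parity 1, sent cp 1 → ok
  c1: data parity 0, sent cp 0 → ok
  c2: data parity 0, sent cp 0 → ok
  c3: data parity 1, sent cp 0 → mismatch
Exactly one row (r0) and one column (c3) fail → the flipped bit is at their intersection.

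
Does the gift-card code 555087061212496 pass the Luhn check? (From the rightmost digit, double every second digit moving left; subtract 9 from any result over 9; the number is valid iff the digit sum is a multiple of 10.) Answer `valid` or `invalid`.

invalid

From the right, keep odd positions and double even positions (subtract 9 from any doubled value over 9):
  doubled (positions 2,4,...): 9 4 4 3 5 0 1 → sum 26
  kept (positions 1,3,...): 6 4 1 1 0 8 5 5 → sum 30
Total = 56.
56 mod 10 = 6, so the number is invalid.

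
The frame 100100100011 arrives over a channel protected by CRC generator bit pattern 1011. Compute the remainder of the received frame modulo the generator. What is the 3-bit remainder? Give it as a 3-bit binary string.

000

Modulo-2 division of 100100100011 by 1011:
  pos 0: 1001 XOR 1011 = 0010
  pos 2: 1000 XOR 1011 = 0011
  pos 4: 1110 XOR 1011 = 0101
  pos 5: 1010 XOR 1011 = 0001
  pos 8: 1011 XOR 1011 = 0000
Remainder = 000 (zero — the frame passes the CRC check).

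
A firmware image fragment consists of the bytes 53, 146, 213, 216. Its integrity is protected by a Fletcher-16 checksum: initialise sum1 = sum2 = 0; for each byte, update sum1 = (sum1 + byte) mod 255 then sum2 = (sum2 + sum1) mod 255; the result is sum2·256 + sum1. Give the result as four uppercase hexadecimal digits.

1176

Running sums (mod 255):
  after byte 0 (53): sum1=53, sum2=53
  after byte 1 (146): sum1=199, sum2=252
  after byte 2 (213): sum1=157, sum2=154
  after byte 3 (216): sum1=118, sum2=17
Checksum = sum2·256 + sum1 = 17·256 + 118 = 4470 = 0x1176.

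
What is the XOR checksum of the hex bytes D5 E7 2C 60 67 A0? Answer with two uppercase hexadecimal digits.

B9

XOR the bytes together:
  start with 0xD5
  0xD5 ⊕ 0xE7 = 0x32
  0x32 ⊕ 0x2C = 0x1E
  0x1E ⊕ 0x60 = 0x7E
  0x7E ⊕ 0x67 = 0x19
  0x19 ⊕ 0xA0 = 0xB9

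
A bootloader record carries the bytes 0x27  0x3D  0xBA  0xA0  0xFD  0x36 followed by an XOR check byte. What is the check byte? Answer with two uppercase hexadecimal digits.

CB

XOR the bytes together:
  start with 0x27
  0x27 ⊕ 0x3D = 0x1A
  0x1A ⊕ 0xBA = 0xA0
  0xA0 ⊕ 0xA0 = 0x00
  0x00 ⊕ 0xFD = 0xFD
  0xFD ⊕ 0x36 = 0xCB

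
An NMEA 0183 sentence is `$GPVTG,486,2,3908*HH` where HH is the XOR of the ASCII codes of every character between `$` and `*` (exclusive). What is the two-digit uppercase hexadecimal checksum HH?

74

XOR the ASCII codes of the payload characters:
  'G' = 0x47 → acc = 0x47
  'P' = 0x50 → acc = 0x17
  'V' = 0x56 → acc = 0x41
  'T' = 0x54 → acc = 0x15
  'G' = 0x47 → acc = 0x52
  ',' = 0x2C → acc = 0x7E
  '4' = 0x34 → acc = 0x4A
  '8' = 0x38 → acc = 0x72
  '6' = 0x36 → acc = 0x44
  ',' = 0x2C → acc = 0x68
  '2' = 0x32 → acc = 0x5A
  ',' = 0x2C → acc = 0x76
  '3' = 0x33 → acc = 0x45
  '9' = 0x39 → acc = 0x7C
  '0' = 0x30 → acc = 0x4C
  '8' = 0x38 → acc = 0x74
Checksum = 0x74.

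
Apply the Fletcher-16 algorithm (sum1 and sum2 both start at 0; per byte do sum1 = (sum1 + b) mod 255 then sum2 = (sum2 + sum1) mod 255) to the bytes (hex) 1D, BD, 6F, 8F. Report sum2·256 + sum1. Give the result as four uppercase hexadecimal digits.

1CD9

Running sums (mod 255):
  after byte 0 (1D): sum1=29, sum2=29
  after byte 1 (BD): sum1=218, sum2=247
  after byte 2 (6F): sum1=74, sum2=66
  after byte 3 (8F): sum1=217, sum2=28
Checksum = sum2·256 + sum1 = 28·256 + 217 = 7385 = 0x1CD9.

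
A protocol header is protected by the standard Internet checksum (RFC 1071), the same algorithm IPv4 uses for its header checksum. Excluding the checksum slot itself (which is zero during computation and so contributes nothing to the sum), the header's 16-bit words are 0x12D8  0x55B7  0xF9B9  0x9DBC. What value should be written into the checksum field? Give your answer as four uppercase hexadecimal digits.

FFF9

One's-complement addition (fold any carry out of bit 15 back into bit 0):
  0x12D8 + 0x55B7 = 0x0688F
  0x688F + 0xF9B9 = 0x16248 → wrap carry → 0x6249
  0x6249 + 0x9DBC = 0x10005 → wrap carry → 0x0006
One's-complement sum = 0x0006.
Checksum = ~0x0006 & 0xFFFF = 0xFFF9.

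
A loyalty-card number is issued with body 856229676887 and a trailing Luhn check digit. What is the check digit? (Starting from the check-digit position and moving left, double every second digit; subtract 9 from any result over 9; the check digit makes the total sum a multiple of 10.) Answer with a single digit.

3

Partial digits right→left: 7 8 8 6 7 6 9 2 2 6 5 8
Double every second digit counting from the check-digit position (so the 1st, 3rd, 5th, ... of the partial from the right).
  doubled (with −9 where >9): 5 7 5 9 4 1 → sum 31
  kept as-is: 8 6 6 2 6 8 → sum 36
Total = 31 + 36 = 67.
Check digit = (10 − (67 mod 10)) mod 10 = 3.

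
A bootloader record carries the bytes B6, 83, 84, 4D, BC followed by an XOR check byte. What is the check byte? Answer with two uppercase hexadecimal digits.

40

XOR the bytes together:
  start with 0xB6
  0xB6 ⊕ 0x83 = 0x35
  0x35 ⊕ 0x84 = 0xB1
  0xB1 ⊕ 0x4D = 0xFC
  0xFC ⊕ 0xBC = 0x40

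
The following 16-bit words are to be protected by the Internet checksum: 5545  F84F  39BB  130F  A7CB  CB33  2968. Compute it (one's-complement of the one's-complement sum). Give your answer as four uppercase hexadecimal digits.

C938

One's-complement addition (fold any carry out of bit 15 back into bit 0):
  0x5545 + 0xF84F = 0x14D94 → wrap carry → 0x4D95
  0x4D95 + 0x39BB = 0x08750
  0x8750 + 0x130F = 0x09A5F
  0x9A5F + 0xA7CB = 0x1422A → wrap carry → 0x422B
  0x422B + 0xCB33 = 0x10D5E → wrap carry → 0x0D5F
  0x0D5F + 0x2968 = 0x036C7
One's-complement sum = 0x36C7.
Checksum = ~0x36C7 & 0xFFFF = 0xC938.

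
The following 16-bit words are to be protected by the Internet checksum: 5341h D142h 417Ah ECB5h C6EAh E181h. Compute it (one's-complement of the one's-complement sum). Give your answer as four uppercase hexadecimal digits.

One's-complement addition (fold any carry out of bit 15 back into bit 0):
  0x5341 + 0xD142 = 0x12483 → wrap carry → 0x2484
  0x2484 + 0x417A = 0x065FE
  0x65FE + 0xECB5 = 0x152B3 → wrap carry → 0x52B4
  0x52B4 + 0xC6EA = 0x1199E → wrap carry → 0x199F
  0x199F + 0xE181 = 0x0FB20
One's-complement sum = 0xFB20.
Checksum = ~0xFB20 & 0xFFFF = 0x04DF.

04DF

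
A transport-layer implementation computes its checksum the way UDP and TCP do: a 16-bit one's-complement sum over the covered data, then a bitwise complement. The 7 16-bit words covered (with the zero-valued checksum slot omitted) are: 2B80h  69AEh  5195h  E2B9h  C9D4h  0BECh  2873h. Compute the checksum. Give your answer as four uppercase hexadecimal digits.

384E

One's-complement addition (fold any carry out of bit 15 back into bit 0):
  0x2B80 + 0x69AE = 0x0952E
  0x952E + 0x5195 = 0x0E6C3
  0xE6C3 + 0xE2B9 = 0x1C97C → wrap carry → 0xC97D
  0xC97D + 0xC9D4 = 0x19351 → wrap carry → 0x9352
  0x9352 + 0x0BEC = 0x09F3E
  0x9F3E + 0x2873 = 0x0C7B1
One's-complement sum = 0xC7B1.
Checksum = ~0xC7B1 & 0xFFFF = 0x384E.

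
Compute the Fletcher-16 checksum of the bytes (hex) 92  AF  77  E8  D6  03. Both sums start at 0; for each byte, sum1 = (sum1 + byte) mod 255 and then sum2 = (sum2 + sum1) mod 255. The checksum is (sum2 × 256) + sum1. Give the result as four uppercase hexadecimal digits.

Running sums (mod 255):
  after byte 0 (92): sum1=146, sum2=146
  after byte 1 (AF): sum1=66, sum2=212
  after byte 2 (77): sum1=185, sum2=142
  after byte 3 (E8): sum1=162, sum2=49
  after byte 4 (D6): sum1=121, sum2=170
  after byte 5 (03): sum1=124, sum2=39
Checksum = sum2·256 + sum1 = 39·256 + 124 = 10108 = 0x277C.

277C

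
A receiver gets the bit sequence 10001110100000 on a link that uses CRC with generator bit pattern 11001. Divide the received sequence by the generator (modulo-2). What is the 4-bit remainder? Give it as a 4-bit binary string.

Modulo-2 division of 10001110100000 by 11001:
  pos 0: 10001 XOR 11001 = 01000
  pos 1: 10001 XOR 11001 = 01000
  pos 2: 10001 XOR 11001 = 01000
  pos 3: 10000 XOR 11001 = 01001
  pos 4: 10011 XOR 11001 = 01010
  pos 5: 10100 XOR 11001 = 01101
  pos 6: 11010 XOR 11001 = 00011
  pos 9: 11000 XOR 11001 = 00001
Remainder = 0001 (nonzero — an error is detected).

0001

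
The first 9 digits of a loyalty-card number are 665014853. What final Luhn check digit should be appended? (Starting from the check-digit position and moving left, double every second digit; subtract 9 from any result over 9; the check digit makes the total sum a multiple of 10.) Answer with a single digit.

6

Partial digits right→left: 3 5 8 4 1 0 5 6 6
Double every second digit counting from the check-digit position (so the 1st, 3rd, 5th, ... of the partial from the right).
  doubled (with −9 where >9): 6 7 2 1 3 → sum 19
  kept as-is: 5 4 0 6 → sum 15
Total = 19 + 15 = 34.
Check digit = (10 − (34 mod 10)) mod 10 = 6.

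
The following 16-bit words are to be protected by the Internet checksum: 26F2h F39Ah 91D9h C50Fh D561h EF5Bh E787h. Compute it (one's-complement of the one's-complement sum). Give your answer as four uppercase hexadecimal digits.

One's-complement addition (fold any carry out of bit 15 back into bit 0):
  0x26F2 + 0xF39A = 0x11A8C → wrap carry → 0x1A8D
  0x1A8D + 0x91D9 = 0x0AC66
  0xAC66 + 0xC50F = 0x17175 → wrap carry → 0x7176
  0x7176 + 0xD561 = 0x146D7 → wrap carry → 0x46D8
  0x46D8 + 0xEF5B = 0x13633 → wrap carry → 0x3634
  0x3634 + 0xE787 = 0x11DBB → wrap carry → 0x1DBC
One's-complement sum = 0x1DBC.
Checksum = ~0x1DBC & 0xFFFF = 0xE243.

E243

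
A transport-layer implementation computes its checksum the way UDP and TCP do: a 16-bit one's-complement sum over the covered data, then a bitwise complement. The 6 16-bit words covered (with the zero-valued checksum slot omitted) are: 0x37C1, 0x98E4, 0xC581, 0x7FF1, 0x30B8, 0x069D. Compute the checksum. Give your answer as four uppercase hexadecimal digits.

B291

One's-complement addition (fold any carry out of bit 15 back into bit 0):
  0x37C1 + 0x98E4 = 0x0D0A5
  0xD0A5 + 0xC581 = 0x19626 → wrap carry → 0x9627
  0x9627 + 0x7FF1 = 0x11618 → wrap carry → 0x1619
  0x1619 + 0x30B8 = 0x046D1
  0x46D1 + 0x069D = 0x04D6E
One's-complement sum = 0x4D6E.
Checksum = ~0x4D6E & 0xFFFF = 0xB291.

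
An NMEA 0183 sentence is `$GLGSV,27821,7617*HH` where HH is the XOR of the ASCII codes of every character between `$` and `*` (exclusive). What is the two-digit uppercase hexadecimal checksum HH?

XOR the ASCII codes of the payload characters:
  'G' = 0x47 → acc = 0x47
  'L' = 0x4C → acc = 0x0B
  'G' = 0x47 → acc = 0x4C
  'S' = 0x53 → acc = 0x1F
  'V' = 0x56 → acc = 0x49
  ',' = 0x2C → acc = 0x65
  '2' = 0x32 → acc = 0x57
  '7' = 0x37 → acc = 0x60
  '8' = 0x38 → acc = 0x58
  '2' = 0x32 → acc = 0x6A
  '1' = 0x31 → acc = 0x5B
  ',' = 0x2C → acc = 0x77
  '7' = 0x37 → acc = 0x40
  '6' = 0x36 → acc = 0x76
  '1' = 0x31 → acc = 0x47
  '7' = 0x37 → acc = 0x70
Checksum = 0x70.

70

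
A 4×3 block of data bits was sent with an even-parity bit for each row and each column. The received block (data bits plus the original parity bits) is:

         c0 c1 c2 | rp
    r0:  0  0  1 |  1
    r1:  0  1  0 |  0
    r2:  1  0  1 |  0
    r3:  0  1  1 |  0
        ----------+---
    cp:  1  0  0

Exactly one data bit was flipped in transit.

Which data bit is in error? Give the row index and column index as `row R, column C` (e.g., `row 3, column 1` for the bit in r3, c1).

Recompute each row's even parity and compare to rp:
  r0: data parity 1, sent rp 1 → ok
  r1: data parity 1, sent rp 0 → mismatch
  r2: data parity 0, sent rp 0 → ok
  r3: data parity 0, sent rp 0 → ok
Recompute each column's even parity and compare to cp:
  c0: data parity 1, sent cp 1 → ok
  c1: data parity 0, sent cp 0 → ok
  c2: data parity 1, sent cp 0 → mismatch
Exactly one row (r1) and one column (c2) fail → the flipped bit is at their intersection.

row 1, column 2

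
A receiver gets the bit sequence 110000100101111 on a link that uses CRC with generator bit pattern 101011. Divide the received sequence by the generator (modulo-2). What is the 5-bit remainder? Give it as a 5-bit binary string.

00000

Modulo-2 division of 110000100101111 by 101011:
  pos 0: 110000 XOR 101011 = 011011
  pos 1: 110111 XOR 101011 = 011100
  pos 2: 111000 XOR 101011 = 010011
  pos 3: 100110 XOR 101011 = 001101
  pos 5: 110110 XOR 101011 = 011101
  pos 6: 111011 XOR 101011 = 010000
  pos 7: 100001 XOR 101011 = 001010
  pos 9: 101011 XOR 101011 = 000000
Remainder = 00000 (zero — the frame passes the CRC check).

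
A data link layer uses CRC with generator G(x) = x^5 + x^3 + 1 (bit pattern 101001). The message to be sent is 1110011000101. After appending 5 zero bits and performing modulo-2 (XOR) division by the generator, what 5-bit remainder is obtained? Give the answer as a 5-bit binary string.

00111

Append 5 zeros: 111001100010100000. Divide by 101001 (XOR where the leading bit is 1):
  pos 0: 111001 XOR 101001 = 010000
  pos 1: 100001 XOR 101001 = 001000
  pos 3: 100000 XOR 101001 = 001001
  pos 5: 100101 XOR 101001 = 001100
  pos 7: 110001 XOR 101001 = 011000
  pos 8: 110000 XOR 101001 = 011001
  pos 9: 110010 XOR 101001 = 011011
  pos 10: 110110 XOR 101001 = 011111
  pos 11: 111110 XOR 101001 = 010111
  pos 12: 101110 XOR 101001 = 000111
Remainder (last 5 bits) = 00111. This is the CRC / FCS.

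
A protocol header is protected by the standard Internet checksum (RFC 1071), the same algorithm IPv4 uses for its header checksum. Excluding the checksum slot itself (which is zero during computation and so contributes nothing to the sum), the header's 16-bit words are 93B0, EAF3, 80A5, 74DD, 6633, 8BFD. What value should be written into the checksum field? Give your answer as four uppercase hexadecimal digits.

99A7

One's-complement addition (fold any carry out of bit 15 back into bit 0):
  0x93B0 + 0xEAF3 = 0x17EA3 → wrap carry → 0x7EA4
  0x7EA4 + 0x80A5 = 0x0FF49
  0xFF49 + 0x74DD = 0x17426 → wrap carry → 0x7427
  0x7427 + 0x6633 = 0x0DA5A
  0xDA5A + 0x8BFD = 0x16657 → wrap carry → 0x6658
One's-complement sum = 0x6658.
Checksum = ~0x6658 & 0xFFFF = 0x99A7.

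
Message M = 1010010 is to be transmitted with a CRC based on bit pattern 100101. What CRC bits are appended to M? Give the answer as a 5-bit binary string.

10111

Append 5 zeros: 101001000000. Divide by 100101 (XOR where the leading bit is 1):
  pos 0: 101001 XOR 100101 = 001100
  pos 2: 110000 XOR 100101 = 010101
  pos 3: 101010 XOR 100101 = 001111
  pos 5: 111100 XOR 100101 = 011001
  pos 6: 110010 XOR 100101 = 010111
Remainder (last 5 bits) = 10111. This is the CRC / FCS.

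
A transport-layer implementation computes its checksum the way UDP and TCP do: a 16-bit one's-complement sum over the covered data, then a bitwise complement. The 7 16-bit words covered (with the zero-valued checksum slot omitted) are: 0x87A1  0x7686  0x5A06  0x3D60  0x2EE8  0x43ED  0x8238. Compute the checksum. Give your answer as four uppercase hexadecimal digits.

7563

One's-complement addition (fold any carry out of bit 15 back into bit 0):
  0x87A1 + 0x7686 = 0x0FE27
  0xFE27 + 0x5A06 = 0x1582D → wrap carry → 0x582E
  0x582E + 0x3D60 = 0x0958E
  0x958E + 0x2EE8 = 0x0C476
  0xC476 + 0x43ED = 0x10863 → wrap carry → 0x0864
  0x0864 + 0x8238 = 0x08A9C
One's-complement sum = 0x8A9C.
Checksum = ~0x8A9C & 0xFFFF = 0x7563.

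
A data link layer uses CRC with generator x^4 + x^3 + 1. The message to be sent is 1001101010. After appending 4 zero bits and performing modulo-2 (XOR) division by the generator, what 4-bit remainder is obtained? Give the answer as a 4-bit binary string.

Append 4 zeros: 10011010100000. Divide by 11001 (XOR where the leading bit is 1):
  pos 0: 10011 XOR 11001 = 01010
  pos 1: 10100 XOR 11001 = 01101
  pos 2: 11011 XOR 11001 = 00010
  pos 5: 10010 XOR 11001 = 01011
  pos 6: 10110 XOR 11001 = 01111
  pos 7: 11110 XOR 11001 = 00111
  pos 9: 11100 XOR 11001 = 00101
Remainder (last 4 bits) = 0101. This is the CRC / FCS.

0101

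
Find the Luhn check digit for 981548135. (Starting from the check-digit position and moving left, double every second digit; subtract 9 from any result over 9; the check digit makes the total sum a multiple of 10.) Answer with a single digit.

Partial digits right→left: 5 3 1 8 4 5 1 8 9
Double every second digit counting from the check-digit position (so the 1st, 3rd, 5th, ... of the partial from the right).
  doubled (with −9 where >9): 1 2 8 2 9 → sum 22
  kept as-is: 3 8 5 8 → sum 24
Total = 22 + 24 = 46.
Check digit = (10 − (46 mod 10)) mod 10 = 4.

4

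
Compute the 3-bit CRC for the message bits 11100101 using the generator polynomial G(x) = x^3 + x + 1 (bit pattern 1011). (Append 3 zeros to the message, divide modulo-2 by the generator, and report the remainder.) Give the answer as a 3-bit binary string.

Append 3 zeros: 11100101000. Divide by 1011 (XOR where the leading bit is 1):
  pos 0: 1110 XOR 1011 = 0101
  pos 1: 1010 XOR 1011 = 0001
  pos 4: 1101 XOR 1011 = 0110
  pos 5: 1100 XOR 1011 = 0111
  pos 6: 1110 XOR 1011 = 0101
  pos 7: 1010 XOR 1011 = 0001
Remainder (last 3 bits) = 001. This is the CRC / FCS.

001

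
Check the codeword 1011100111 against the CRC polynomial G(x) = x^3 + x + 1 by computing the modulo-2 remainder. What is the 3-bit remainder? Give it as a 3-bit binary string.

Modulo-2 division of 1011100111 by 1011:
  pos 0: 1011 XOR 1011 = 0000
  pos 4: 1001 XOR 1011 = 0010
  pos 6: 1011 XOR 1011 = 0000
Remainder = 000 (zero — the frame passes the CRC check).

000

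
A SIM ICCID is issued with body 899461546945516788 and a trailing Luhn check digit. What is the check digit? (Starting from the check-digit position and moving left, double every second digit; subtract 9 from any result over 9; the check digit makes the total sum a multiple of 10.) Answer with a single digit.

2

Partial digits right→left: 8 8 7 6 1 5 5 4 9 6 4 5 1 6 4 9 9 8
Double every second digit counting from the check-digit position (so the 1st, 3rd, 5th, ... of the partial from the right).
  doubled (with −9 where >9): 7 5 2 1 9 8 2 8 9 → sum 51
  kept as-is: 8 6 5 4 6 5 6 9 8 → sum 57
Total = 51 + 57 = 108.
Check digit = (10 − (108 mod 10)) mod 10 = 2.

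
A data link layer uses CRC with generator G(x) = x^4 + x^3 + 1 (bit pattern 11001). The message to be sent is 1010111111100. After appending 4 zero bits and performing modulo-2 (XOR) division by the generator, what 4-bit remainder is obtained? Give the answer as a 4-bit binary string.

Append 4 zeros: 10101111111000000. Divide by 11001 (XOR where the leading bit is 1):
  pos 0: 10101 XOR 11001 = 01100
  pos 1: 11001 XOR 11001 = 00000
  pos 6: 11111 XOR 11001 = 00110
  pos 8: 11000 XOR 11001 = 00001
  pos 12: 10000 XOR 11001 = 01001
Remainder (last 4 bits) = 1001. This is the CRC / FCS.

1001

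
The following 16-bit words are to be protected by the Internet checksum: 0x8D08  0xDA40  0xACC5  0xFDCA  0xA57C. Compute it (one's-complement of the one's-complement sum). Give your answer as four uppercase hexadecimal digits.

48A9

One's-complement addition (fold any carry out of bit 15 back into bit 0):
  0x8D08 + 0xDA40 = 0x16748 → wrap carry → 0x6749
  0x6749 + 0xACC5 = 0x1140E → wrap carry → 0x140F
  0x140F + 0xFDCA = 0x111D9 → wrap carry → 0x11DA
  0x11DA + 0xA57C = 0x0B756
One's-complement sum = 0xB756.
Checksum = ~0xB756 & 0xFFFF = 0x48A9.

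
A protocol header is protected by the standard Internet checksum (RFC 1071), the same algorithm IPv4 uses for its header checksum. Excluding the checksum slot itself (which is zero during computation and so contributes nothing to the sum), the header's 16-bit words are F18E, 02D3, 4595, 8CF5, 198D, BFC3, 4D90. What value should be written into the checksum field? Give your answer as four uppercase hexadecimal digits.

1232

One's-complement addition (fold any carry out of bit 15 back into bit 0):
  0xF18E + 0x02D3 = 0x0F461
  0xF461 + 0x4595 = 0x139F6 → wrap carry → 0x39F7
  0x39F7 + 0x8CF5 = 0x0C6EC
  0xC6EC + 0x198D = 0x0E079
  0xE079 + 0xBFC3 = 0x1A03C → wrap carry → 0xA03D
  0xA03D + 0x4D90 = 0x0EDCD
One's-complement sum = 0xEDCD.
Checksum = ~0xEDCD & 0xFFFF = 0x1232.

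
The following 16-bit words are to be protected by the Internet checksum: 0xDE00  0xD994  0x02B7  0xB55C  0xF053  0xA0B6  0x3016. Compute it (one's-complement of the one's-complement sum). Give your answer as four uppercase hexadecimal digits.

One's-complement addition (fold any carry out of bit 15 back into bit 0):
  0xDE00 + 0xD994 = 0x1B794 → wrap carry → 0xB795
  0xB795 + 0x02B7 = 0x0BA4C
  0xBA4C + 0xB55C = 0x16FA8 → wrap carry → 0x6FA9
  0x6FA9 + 0xF053 = 0x15FFC → wrap carry → 0x5FFD
  0x5FFD + 0xA0B6 = 0x100B3 → wrap carry → 0x00B4
  0x00B4 + 0x3016 = 0x030CA
One's-complement sum = 0x30CA.
Checksum = ~0x30CA & 0xFFFF = 0xCF35.

CF35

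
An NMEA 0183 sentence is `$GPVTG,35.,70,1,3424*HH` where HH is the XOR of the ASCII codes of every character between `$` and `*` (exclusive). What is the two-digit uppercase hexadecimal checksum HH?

XOR the ASCII codes of the payload characters:
  'G' = 0x47 → acc = 0x47
  'P' = 0x50 → acc = 0x17
  'V' = 0x56 → acc = 0x41
  'T' = 0x54 → acc = 0x15
  'G' = 0x47 → acc = 0x52
  ',' = 0x2C → acc = 0x7E
  '3' = 0x33 → acc = 0x4D
  '5' = 0x35 → acc = 0x78
  '.' = 0x2E → acc = 0x56
  ',' = 0x2C → acc = 0x7A
  '7' = 0x37 → acc = 0x4D
  '0' = 0x30 → acc = 0x7D
  ',' = 0x2C → acc = 0x51
  '1' = 0x31 → acc = 0x60
  ',' = 0x2C → acc = 0x4C
  '3' = 0x33 → acc = 0x7F
  '4' = 0x34 → acc = 0x4B
  '2' = 0x32 → acc = 0x79
  '4' = 0x34 → acc = 0x4D
Checksum = 0x4D.

4D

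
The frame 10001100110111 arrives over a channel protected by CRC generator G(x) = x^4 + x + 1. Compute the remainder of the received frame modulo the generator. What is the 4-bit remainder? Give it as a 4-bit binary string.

0000

Modulo-2 division of 10001100110111 by 10011:
  pos 0: 10001 XOR 10011 = 00010
  pos 3: 10100 XOR 10011 = 00111
  pos 5: 11111 XOR 10011 = 01100
  pos 6: 11000 XOR 10011 = 01011
  pos 7: 10111 XOR 10011 = 00100
  pos 9: 10011 XOR 10011 = 00000
Remainder = 0000 (zero — the frame passes the CRC check).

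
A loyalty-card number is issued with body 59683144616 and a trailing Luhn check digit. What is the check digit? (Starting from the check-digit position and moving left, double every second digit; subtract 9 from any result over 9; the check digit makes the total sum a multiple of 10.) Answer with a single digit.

3

Partial digits right→left: 6 1 6 4 4 1 3 8 6 9 5
Double every second digit counting from the check-digit position (so the 1st, 3rd, 5th, ... of the partial from the right).
  doubled (with −9 where >9): 3 3 8 6 3 1 → sum 24
  kept as-is: 1 4 1 8 9 → sum 23
Total = 24 + 23 = 47.
Check digit = (10 − (47 mod 10)) mod 10 = 3.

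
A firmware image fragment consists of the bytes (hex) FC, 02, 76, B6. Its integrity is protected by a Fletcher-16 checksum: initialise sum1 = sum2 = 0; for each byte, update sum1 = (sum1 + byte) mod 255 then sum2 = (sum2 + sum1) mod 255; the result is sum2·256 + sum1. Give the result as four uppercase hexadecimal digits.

Running sums (mod 255):
  after byte 0 (FC): sum1=252, sum2=252
  after byte 1 (02): sum1=254, sum2=251
  after byte 2 (76): sum1=117, sum2=113
  after byte 3 (B6): sum1=44, sum2=157
Checksum = sum2·256 + sum1 = 157·256 + 44 = 40236 = 0x9D2C.

9D2C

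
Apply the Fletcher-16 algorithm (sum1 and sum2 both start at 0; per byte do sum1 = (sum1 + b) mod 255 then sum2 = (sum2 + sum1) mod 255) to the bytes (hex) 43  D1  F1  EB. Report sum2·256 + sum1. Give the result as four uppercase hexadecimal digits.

Running sums (mod 255):
  after byte 0 (43): sum1=67, sum2=67
  after byte 1 (D1): sum1=21, sum2=88
  after byte 2 (F1): sum1=7, sum2=95
  after byte 3 (EB): sum1=242, sum2=82
Checksum = sum2·256 + sum1 = 82·256 + 242 = 21234 = 0x52F2.

52F2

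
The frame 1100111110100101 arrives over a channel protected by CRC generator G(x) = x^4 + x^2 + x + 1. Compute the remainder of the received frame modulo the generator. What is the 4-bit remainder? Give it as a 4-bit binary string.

0000

Modulo-2 division of 1100111110100101 by 10111:
  pos 0: 11001 XOR 10111 = 01110
  pos 1: 11101 XOR 10111 = 01010
  pos 2: 10101 XOR 10111 = 00010
  pos 5: 10110 XOR 10111 = 00001
  pos 9: 11001 XOR 10111 = 01110
  pos 10: 11100 XOR 10111 = 01011
  pos 11: 10111 XOR 10111 = 00000
Remainder = 0000 (zero — the frame passes the CRC check).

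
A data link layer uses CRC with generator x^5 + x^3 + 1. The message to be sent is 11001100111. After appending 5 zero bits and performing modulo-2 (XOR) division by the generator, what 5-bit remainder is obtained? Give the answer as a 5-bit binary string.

Append 5 zeros: 1100110011100000. Divide by 101001 (XOR where the leading bit is 1):
  pos 0: 110011 XOR 101001 = 011010
  pos 1: 110100 XOR 101001 = 011101
  pos 2: 111010 XOR 101001 = 010011
  pos 3: 100111 XOR 101001 = 001110
  pos 5: 111011 XOR 101001 = 010010
  pos 6: 100100 XOR 101001 = 001101
  pos 8: 110100 XOR 101001 = 011101
  pos 9: 111010 XOR 101001 = 010011
  pos 10: 100110 XOR 101001 = 001111
Remainder (last 5 bits) = 01111. This is the CRC / FCS.

01111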